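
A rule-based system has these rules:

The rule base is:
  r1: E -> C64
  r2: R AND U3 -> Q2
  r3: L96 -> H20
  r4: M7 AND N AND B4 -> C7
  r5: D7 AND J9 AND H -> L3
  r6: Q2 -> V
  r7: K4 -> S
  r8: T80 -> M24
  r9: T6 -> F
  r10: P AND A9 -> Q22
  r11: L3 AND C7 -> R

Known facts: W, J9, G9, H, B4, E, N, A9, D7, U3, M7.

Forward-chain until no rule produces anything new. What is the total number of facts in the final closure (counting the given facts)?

17

Round 1: r1 [E -> C64]; r4 [M7 AND N AND B4 -> C7]; r5 [D7 AND J9 AND H -> L3]. Adds C64, C7, L3.
Round 2: r11 [L3 AND C7 -> R]. Adds R.
Round 3: r2 [R AND U3 -> Q2]. Adds Q2.
Round 4: r6 [Q2 -> V]. Adds V.
Closure: {A9, B4, C64, C7, D7, E, G9, H, J9, L3, M7, N, Q2, R, U3, V, W} — 17 facts.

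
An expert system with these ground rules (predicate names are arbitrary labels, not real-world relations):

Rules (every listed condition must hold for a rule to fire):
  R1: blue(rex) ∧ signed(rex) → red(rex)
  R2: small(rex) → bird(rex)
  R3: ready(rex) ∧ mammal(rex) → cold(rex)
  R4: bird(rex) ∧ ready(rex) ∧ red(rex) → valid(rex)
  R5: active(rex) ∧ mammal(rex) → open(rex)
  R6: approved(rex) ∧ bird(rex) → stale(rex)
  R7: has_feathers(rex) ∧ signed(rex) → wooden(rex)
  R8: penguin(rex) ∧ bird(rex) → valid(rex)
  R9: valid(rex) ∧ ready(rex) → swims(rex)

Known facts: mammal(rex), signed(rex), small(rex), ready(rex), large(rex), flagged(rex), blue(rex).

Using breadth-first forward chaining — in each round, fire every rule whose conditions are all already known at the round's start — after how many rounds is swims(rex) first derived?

[1] R1 [blue(rex) ∧ signed(rex) → red(rex)]; R2 [small(rex) → bird(rex)]; R3 [ready(rex) ∧ mammal(rex) → cold(rex)]. ⇒ new: red(rex), bird(rex), cold(rex).
[2] R4 [bird(rex) ∧ ready(rex) ∧ red(rex) → valid(rex)]. ⇒ new: valid(rex).
[3] R9 [valid(rex) ∧ ready(rex) → swims(rex)]. ⇒ new: swims(rex).
swims(rex) first appears in round 3.

3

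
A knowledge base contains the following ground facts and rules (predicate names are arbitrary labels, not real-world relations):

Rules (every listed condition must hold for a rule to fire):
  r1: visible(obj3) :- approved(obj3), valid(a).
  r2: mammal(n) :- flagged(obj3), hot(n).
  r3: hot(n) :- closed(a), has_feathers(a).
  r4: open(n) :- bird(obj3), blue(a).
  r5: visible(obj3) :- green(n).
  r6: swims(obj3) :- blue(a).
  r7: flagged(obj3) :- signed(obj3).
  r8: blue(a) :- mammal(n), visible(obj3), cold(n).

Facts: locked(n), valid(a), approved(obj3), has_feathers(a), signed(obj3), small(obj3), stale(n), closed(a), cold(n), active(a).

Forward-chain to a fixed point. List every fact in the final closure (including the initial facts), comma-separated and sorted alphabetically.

Round 1: r1 [visible(obj3) :- approved(obj3), valid(a).]; r3 [hot(n) :- closed(a), has_feathers(a).]; r7 [flagged(obj3) :- signed(obj3).]. New: visible(obj3), hot(n), flagged(obj3).
Round 2: r2 [mammal(n) :- flagged(obj3), hot(n).]. New: mammal(n).
Round 3: r8 [blue(a) :- mammal(n), visible(obj3), cold(n).]. New: blue(a).
Round 4: r6 [swims(obj3) :- blue(a).]. New: swims(obj3).

active(a), approved(obj3), blue(a), closed(a), cold(n), flagged(obj3), has_feathers(a), hot(n), locked(n), mammal(n), signed(obj3), small(obj3), stale(n), swims(obj3), valid(a), visible(obj3)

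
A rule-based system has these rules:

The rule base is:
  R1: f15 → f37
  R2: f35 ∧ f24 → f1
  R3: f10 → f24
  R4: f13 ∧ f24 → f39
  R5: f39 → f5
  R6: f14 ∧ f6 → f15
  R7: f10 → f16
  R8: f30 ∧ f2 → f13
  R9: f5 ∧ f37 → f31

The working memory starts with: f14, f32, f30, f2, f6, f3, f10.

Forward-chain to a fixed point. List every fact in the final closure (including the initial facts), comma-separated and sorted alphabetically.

Round 1 fires R3, R6, R7, R8, giving f24, f15, f16, f13.
Round 2 fires R1, R4, giving f37, f39.
Round 3 fires R5, giving f5.
Round 4 fires R9, giving f31.

f10, f13, f14, f15, f16, f2, f24, f3, f30, f31, f32, f37, f39, f5, f6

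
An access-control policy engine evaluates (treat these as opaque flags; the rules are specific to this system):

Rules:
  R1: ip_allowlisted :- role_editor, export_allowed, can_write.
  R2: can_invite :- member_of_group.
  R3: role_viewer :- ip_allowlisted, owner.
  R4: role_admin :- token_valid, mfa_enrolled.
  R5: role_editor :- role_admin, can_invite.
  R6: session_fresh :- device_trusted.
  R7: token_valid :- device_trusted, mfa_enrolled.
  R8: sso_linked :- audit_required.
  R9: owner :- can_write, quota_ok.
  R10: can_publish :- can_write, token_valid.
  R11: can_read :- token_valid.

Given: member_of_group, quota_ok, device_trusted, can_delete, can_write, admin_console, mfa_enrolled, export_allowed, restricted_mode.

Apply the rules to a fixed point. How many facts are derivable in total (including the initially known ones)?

19

Round 1 — R2, R6, R7, R9, derive can_invite, session_fresh, token_valid, owner.
Round 2 — R4, R10, R11, derive role_admin, can_publish, can_read.
Round 3 — R5, derive role_editor.
Round 4 — R1, derive ip_allowlisted.
Round 5 — R3, derive role_viewer.
Closure: {admin_console, can_delete, can_invite, can_publish, can_read, can_write, device_trusted, export_allowed, ip_allowlisted, member_of_group, mfa_enrolled, owner, quota_ok, restricted_mode, role_admin, role_editor, role_viewer, session_fresh, token_valid} — 19 facts.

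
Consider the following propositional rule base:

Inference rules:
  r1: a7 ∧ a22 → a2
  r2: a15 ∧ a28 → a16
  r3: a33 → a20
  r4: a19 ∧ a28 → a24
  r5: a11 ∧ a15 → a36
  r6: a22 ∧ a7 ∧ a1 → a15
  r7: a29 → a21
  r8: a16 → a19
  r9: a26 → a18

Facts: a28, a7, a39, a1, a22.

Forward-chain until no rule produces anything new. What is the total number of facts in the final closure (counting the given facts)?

Round 1: r1 [a7 ∧ a22 → a2]; r6 [a22 ∧ a7 ∧ a1 → a15]. New: a2, a15.
Round 2: r2 [a15 ∧ a28 → a16]. New: a16.
Round 3: r8 [a16 → a19]. New: a19.
Round 4: r4 [a19 ∧ a28 → a24]. New: a24.
Closure: {a1, a15, a16, a19, a2, a22, a24, a28, a39, a7} — 10 facts.

10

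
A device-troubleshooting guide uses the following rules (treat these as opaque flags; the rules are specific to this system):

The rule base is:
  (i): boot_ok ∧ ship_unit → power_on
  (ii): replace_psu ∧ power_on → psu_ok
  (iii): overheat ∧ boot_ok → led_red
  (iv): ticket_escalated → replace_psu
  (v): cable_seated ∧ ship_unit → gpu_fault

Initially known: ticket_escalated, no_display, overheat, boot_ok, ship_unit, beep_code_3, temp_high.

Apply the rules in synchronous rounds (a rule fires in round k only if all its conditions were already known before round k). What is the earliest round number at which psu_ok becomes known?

[1] (i) [boot_ok ∧ ship_unit → power_on]; (iii) [overheat ∧ boot_ok → led_red]; (iv) [ticket_escalated → replace_psu]. ⇒ new: power_on, led_red, replace_psu.
[2] (ii) [replace_psu ∧ power_on → psu_ok]. ⇒ new: psu_ok.
psu_ok first appears in round 2.

2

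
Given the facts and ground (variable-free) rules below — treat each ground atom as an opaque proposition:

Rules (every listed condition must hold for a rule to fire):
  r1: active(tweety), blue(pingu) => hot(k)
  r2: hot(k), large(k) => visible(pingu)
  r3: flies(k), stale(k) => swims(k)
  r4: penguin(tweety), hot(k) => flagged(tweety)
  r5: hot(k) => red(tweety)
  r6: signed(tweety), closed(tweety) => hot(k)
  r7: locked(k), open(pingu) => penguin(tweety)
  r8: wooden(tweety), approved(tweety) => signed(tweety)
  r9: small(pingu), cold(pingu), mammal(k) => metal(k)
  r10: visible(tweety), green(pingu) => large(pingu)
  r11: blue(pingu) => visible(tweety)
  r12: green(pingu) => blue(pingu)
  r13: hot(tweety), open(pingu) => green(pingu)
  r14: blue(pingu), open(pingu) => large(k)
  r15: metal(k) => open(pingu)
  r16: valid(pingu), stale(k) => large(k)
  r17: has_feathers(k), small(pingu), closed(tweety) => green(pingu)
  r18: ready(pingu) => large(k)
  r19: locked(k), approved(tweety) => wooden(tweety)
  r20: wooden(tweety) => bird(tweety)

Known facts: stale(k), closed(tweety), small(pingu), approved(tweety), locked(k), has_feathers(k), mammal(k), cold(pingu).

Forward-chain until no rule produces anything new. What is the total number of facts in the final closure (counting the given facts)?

Round 1 — r9, r17, r19, derive metal(k), green(pingu), wooden(tweety).
Round 2 — r8, r12, r15, r20, derive signed(tweety), blue(pingu), open(pingu), bird(tweety).
Round 3 — r6, r7, r11, r14, derive hot(k), penguin(tweety), visible(tweety), large(k).
Round 4 — r2, r4, r5, r10, derive visible(pingu), flagged(tweety), red(tweety), large(pingu).
Closure: {approved(tweety), bird(tweety), blue(pingu), closed(tweety), cold(pingu), flagged(tweety), green(pingu), has_feathers(k), hot(k), large(k), large(pingu), locked(k), mammal(k), metal(k), open(pingu), penguin(tweety), red(tweety), signed(tweety), small(pingu), stale(k), visible(pingu), visible(tweety), wooden(tweety)} — 23 facts.

23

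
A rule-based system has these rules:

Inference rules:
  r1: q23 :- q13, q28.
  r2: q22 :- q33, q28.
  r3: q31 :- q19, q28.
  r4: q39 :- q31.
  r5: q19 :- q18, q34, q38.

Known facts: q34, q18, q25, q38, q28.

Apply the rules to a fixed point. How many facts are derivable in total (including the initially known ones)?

8

Round 1 fires r5, giving q19.
Round 2 fires r3, giving q31.
Round 3 fires r4, giving q39.
Closure: {q18, q19, q25, q28, q31, q34, q38, q39} — 8 facts.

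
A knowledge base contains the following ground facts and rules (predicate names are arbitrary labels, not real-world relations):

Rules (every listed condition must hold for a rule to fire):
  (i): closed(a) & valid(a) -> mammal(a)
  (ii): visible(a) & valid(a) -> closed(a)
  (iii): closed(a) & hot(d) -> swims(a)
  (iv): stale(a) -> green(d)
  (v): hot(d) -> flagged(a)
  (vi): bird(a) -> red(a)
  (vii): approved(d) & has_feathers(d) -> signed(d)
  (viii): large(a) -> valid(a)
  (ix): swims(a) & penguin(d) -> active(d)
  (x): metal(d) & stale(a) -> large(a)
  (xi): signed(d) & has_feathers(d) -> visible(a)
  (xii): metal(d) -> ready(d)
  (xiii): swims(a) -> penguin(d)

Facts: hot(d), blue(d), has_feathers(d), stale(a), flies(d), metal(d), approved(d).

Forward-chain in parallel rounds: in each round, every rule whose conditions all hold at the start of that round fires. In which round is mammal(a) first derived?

Round 1 fires (iv), (v), (vii), (x), (xii), giving green(d), flagged(a), signed(d), large(a), ready(d).
Round 2 fires (viii), (xi), giving valid(a), visible(a).
Round 3 fires (ii), giving closed(a).
Round 4 fires (i), (iii), giving mammal(a), swims(a).
mammal(a) first appears in round 4.

4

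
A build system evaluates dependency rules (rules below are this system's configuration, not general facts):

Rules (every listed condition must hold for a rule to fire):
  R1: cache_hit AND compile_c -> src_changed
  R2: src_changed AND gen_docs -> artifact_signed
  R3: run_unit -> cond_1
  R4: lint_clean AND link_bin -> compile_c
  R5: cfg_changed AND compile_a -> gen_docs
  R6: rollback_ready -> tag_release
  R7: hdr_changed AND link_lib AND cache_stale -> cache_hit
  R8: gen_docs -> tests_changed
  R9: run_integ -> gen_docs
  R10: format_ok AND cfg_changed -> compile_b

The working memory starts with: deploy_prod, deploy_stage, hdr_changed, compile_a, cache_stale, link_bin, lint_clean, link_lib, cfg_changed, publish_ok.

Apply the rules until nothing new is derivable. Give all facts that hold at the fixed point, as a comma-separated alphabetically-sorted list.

artifact_signed, cache_hit, cache_stale, cfg_changed, compile_a, compile_c, deploy_prod, deploy_stage, gen_docs, hdr_changed, link_bin, link_lib, lint_clean, publish_ok, src_changed, tests_changed

Round 1: R4 [lint_clean AND link_bin -> compile_c]; R5 [cfg_changed AND compile_a -> gen_docs]; R7 [hdr_changed AND link_lib AND cache_stale -> cache_hit]. Adds compile_c, gen_docs, cache_hit.
Round 2: R1 [cache_hit AND compile_c -> src_changed]; R8 [gen_docs -> tests_changed]. Adds src_changed, tests_changed.
Round 3: R2 [src_changed AND gen_docs -> artifact_signed]. Adds artifact_signed.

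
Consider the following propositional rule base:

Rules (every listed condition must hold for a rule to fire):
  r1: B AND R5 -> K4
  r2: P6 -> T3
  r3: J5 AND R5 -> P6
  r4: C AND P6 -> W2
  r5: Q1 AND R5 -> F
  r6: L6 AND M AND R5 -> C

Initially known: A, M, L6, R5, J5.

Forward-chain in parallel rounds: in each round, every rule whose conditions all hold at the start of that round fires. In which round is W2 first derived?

Round 1 — r3, r6, derive P6, C.
Round 2 — r2, r4, derive T3, W2.
W2 first appears in round 2.

2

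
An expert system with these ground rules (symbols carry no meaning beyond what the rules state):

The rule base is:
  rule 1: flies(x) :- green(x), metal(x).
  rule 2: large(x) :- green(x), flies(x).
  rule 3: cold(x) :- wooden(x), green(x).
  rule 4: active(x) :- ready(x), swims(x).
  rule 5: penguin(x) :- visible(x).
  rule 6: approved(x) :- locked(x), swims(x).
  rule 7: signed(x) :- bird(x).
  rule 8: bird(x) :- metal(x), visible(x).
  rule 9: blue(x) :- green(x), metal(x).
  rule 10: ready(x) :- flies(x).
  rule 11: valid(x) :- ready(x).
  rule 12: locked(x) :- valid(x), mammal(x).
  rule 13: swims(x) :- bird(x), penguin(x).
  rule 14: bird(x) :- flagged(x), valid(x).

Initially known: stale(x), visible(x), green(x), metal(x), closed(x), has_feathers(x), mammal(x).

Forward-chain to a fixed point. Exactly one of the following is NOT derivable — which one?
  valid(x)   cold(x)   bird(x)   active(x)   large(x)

Round 1: rule 1 [flies(x) :- green(x), metal(x).]; rule 5 [penguin(x) :- visible(x).]; rule 8 [bird(x) :- metal(x), visible(x).]; rule 9 [blue(x) :- green(x), metal(x).]. New: flies(x), penguin(x), bird(x), blue(x).
Round 2: rule 2 [large(x) :- green(x), flies(x).]; rule 7 [signed(x) :- bird(x).]; rule 10 [ready(x) :- flies(x).]; rule 13 [swims(x) :- bird(x), penguin(x).]. New: large(x), signed(x), ready(x), swims(x).
Round 3: rule 4 [active(x) :- ready(x), swims(x).]; rule 11 [valid(x) :- ready(x).]. New: active(x), valid(x).
Round 4: rule 12 [locked(x) :- valid(x), mammal(x).]. New: locked(x).
Round 5: rule 6 [approved(x) :- locked(x), swims(x).]. New: approved(x).
Derived: active(x) (round 3), bird(x) (round 1), large(x) (round 2), valid(x) (round 3). cold(x) never appears in any round.

cold(x)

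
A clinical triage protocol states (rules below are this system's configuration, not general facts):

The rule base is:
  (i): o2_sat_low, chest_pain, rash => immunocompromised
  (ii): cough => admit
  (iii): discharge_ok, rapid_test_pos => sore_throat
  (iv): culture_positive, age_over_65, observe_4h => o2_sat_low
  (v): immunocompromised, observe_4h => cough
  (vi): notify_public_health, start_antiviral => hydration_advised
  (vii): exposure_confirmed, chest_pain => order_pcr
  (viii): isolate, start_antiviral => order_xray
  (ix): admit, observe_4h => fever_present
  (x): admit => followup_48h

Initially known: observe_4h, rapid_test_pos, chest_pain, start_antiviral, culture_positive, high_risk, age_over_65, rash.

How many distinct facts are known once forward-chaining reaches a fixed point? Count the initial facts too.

Round 1 fires (iv), giving o2_sat_low.
Round 2 fires (i), giving immunocompromised.
Round 3 fires (v), giving cough.
Round 4 fires (ii), giving admit.
Round 5 fires (ix), (x), giving fever_present, followup_48h.
Closure: {admit, age_over_65, chest_pain, cough, culture_positive, fever_present, followup_48h, high_risk, immunocompromised, o2_sat_low, observe_4h, rapid_test_pos, rash, start_antiviral} — 14 facts.

14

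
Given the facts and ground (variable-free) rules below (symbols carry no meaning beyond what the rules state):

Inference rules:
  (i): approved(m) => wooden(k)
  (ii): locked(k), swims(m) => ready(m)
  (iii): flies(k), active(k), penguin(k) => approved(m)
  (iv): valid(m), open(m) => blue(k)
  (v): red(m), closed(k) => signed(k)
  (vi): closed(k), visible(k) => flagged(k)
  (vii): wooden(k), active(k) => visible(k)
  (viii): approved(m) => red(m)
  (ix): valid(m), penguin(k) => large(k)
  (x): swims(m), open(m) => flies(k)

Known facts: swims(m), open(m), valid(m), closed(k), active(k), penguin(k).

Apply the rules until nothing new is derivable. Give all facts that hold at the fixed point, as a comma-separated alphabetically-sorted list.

active(k), approved(m), blue(k), closed(k), flagged(k), flies(k), large(k), open(m), penguin(k), red(m), signed(k), swims(m), valid(m), visible(k), wooden(k)

Round 1 fires (iv), (ix), (x), giving blue(k), large(k), flies(k).
Round 2 fires (iii), giving approved(m).
Round 3 fires (i), (viii), giving wooden(k), red(m).
Round 4 fires (v), (vii), giving signed(k), visible(k).
Round 5 fires (vi), giving flagged(k).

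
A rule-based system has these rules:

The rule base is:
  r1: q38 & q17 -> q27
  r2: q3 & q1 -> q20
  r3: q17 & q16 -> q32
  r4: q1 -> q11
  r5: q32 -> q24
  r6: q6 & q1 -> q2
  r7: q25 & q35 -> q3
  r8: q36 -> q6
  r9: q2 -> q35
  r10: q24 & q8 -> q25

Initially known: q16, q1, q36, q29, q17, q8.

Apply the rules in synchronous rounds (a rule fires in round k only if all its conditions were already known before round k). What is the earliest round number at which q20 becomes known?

5

Round 1: r3 [q17 & q16 -> q32]; r4 [q1 -> q11]; r8 [q36 -> q6]. New: q32, q11, q6.
Round 2: r5 [q32 -> q24]; r6 [q6 & q1 -> q2]. New: q24, q2.
Round 3: r9 [q2 -> q35]; r10 [q24 & q8 -> q25]. New: q35, q25.
Round 4: r7 [q25 & q35 -> q3]. New: q3.
Round 5: r2 [q3 & q1 -> q20]. New: q20.
q20 first appears in round 5.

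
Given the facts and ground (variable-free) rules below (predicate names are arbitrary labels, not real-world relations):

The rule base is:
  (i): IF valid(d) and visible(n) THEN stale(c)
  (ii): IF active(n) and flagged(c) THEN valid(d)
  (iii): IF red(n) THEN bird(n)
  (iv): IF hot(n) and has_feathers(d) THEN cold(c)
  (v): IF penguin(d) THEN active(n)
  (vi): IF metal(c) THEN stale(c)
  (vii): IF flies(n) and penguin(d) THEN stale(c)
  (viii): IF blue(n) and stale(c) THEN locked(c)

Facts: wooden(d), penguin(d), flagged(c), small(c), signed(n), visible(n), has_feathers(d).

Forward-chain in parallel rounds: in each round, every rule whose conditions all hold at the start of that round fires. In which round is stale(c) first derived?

3

Round 1: (v) [IF penguin(d) THEN active(n)]. Adds active(n).
Round 2: (ii) [IF active(n) and flagged(c) THEN valid(d)]. Adds valid(d).
Round 3: (i) [IF valid(d) and visible(n) THEN stale(c)]. Adds stale(c).
stale(c) first appears in round 3.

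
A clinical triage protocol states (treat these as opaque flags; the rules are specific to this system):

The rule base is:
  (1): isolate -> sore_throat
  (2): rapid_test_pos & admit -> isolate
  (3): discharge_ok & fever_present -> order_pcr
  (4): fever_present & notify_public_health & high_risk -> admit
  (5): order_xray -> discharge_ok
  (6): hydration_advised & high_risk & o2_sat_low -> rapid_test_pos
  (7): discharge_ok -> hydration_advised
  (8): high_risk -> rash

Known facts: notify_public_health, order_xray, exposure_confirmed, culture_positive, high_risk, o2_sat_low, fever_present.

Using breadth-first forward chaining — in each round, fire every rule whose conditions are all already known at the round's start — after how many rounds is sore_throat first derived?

Round 1: (4) [fever_present & notify_public_health & high_risk -> admit]; (5) [order_xray -> discharge_ok]; (8) [high_risk -> rash]. New: admit, discharge_ok, rash.
Round 2: (3) [discharge_ok & fever_present -> order_pcr]; (7) [discharge_ok -> hydration_advised]. New: order_pcr, hydration_advised.
Round 3: (6) [hydration_advised & high_risk & o2_sat_low -> rapid_test_pos]. New: rapid_test_pos.
Round 4: (2) [rapid_test_pos & admit -> isolate]. New: isolate.
Round 5: (1) [isolate -> sore_throat]. New: sore_throat.
sore_throat first appears in round 5.

5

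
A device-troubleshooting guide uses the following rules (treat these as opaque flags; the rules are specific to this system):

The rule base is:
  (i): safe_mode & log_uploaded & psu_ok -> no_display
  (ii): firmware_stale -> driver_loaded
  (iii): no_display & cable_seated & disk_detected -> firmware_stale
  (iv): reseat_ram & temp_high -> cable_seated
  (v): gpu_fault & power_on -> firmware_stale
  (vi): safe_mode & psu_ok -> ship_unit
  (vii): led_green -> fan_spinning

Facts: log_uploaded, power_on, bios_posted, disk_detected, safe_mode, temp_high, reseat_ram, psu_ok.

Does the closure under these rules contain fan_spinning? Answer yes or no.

Round 1: (i) [safe_mode & log_uploaded & psu_ok -> no_display]; (iv) [reseat_ram & temp_high -> cable_seated]; (vi) [safe_mode & psu_ok -> ship_unit]. New: no_display, cable_seated, ship_unit.
Round 2: (iii) [no_display & cable_seated & disk_detected -> firmware_stale]. New: firmware_stale.
Round 3: (ii) [firmware_stale -> driver_loaded]. New: driver_loaded.
Fixed point reached. fan_spinning is concluded only by (vii); (vii) needs led_green (never derived).

no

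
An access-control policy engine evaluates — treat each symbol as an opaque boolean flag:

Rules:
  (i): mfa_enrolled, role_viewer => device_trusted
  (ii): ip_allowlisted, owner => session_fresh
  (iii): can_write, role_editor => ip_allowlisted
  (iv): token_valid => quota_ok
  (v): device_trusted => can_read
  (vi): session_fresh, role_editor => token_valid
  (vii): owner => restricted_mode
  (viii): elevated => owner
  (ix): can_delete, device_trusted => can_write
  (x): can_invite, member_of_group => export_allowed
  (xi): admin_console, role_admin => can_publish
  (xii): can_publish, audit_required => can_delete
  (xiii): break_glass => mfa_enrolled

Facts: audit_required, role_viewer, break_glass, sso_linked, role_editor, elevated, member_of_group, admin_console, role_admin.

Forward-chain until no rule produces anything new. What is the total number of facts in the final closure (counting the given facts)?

Round 1: (viii) [elevated => owner]; (xi) [admin_console, role_admin => can_publish]; (xiii) [break_glass => mfa_enrolled]. Adds owner, can_publish, mfa_enrolled.
Round 2: (i) [mfa_enrolled, role_viewer => device_trusted]; (vii) [owner => restricted_mode]; (xii) [can_publish, audit_required => can_delete]. Adds device_trusted, restricted_mode, can_delete.
Round 3: (v) [device_trusted => can_read]; (ix) [can_delete, device_trusted => can_write]. Adds can_read, can_write.
Round 4: (iii) [can_write, role_editor => ip_allowlisted]. Adds ip_allowlisted.
Round 5: (ii) [ip_allowlisted, owner => session_fresh]. Adds session_fresh.
Round 6: (vi) [session_fresh, role_editor => token_valid]. Adds token_valid.
Round 7: (iv) [token_valid => quota_ok]. Adds quota_ok.
Closure: {admin_console, audit_required, break_glass, can_delete, can_publish, can_read, can_write, device_trusted, elevated, ip_allowlisted, member_of_group, mfa_enrolled, owner, quota_ok, restricted_mode, role_admin, role_editor, role_viewer, session_fresh, sso_linked, token_valid} — 21 facts.

21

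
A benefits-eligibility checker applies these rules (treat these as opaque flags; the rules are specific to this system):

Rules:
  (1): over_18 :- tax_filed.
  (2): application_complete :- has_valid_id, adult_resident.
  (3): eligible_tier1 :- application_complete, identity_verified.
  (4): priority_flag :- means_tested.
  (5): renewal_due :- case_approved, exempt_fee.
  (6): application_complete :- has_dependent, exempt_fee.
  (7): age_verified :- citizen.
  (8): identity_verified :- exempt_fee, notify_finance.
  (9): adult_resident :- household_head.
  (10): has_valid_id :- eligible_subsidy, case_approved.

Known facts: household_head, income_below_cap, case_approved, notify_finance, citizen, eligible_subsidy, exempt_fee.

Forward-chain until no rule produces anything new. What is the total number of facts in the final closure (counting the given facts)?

Round 1: (5) [renewal_due :- case_approved, exempt_fee.]; (7) [age_verified :- citizen.]; (8) [identity_verified :- exempt_fee, notify_finance.]; (9) [adult_resident :- household_head.]; (10) [has_valid_id :- eligible_subsidy, case_approved.]. New: renewal_due, age_verified, identity_verified, adult_resident, has_valid_id.
Round 2: (2) [application_complete :- has_valid_id, adult_resident.]. New: application_complete.
Round 3: (3) [eligible_tier1 :- application_complete, identity_verified.]. New: eligible_tier1.
Closure: {adult_resident, age_verified, application_complete, case_approved, citizen, eligible_subsidy, eligible_tier1, exempt_fee, has_valid_id, household_head, identity_verified, income_below_cap, notify_finance, renewal_due} — 14 facts.

14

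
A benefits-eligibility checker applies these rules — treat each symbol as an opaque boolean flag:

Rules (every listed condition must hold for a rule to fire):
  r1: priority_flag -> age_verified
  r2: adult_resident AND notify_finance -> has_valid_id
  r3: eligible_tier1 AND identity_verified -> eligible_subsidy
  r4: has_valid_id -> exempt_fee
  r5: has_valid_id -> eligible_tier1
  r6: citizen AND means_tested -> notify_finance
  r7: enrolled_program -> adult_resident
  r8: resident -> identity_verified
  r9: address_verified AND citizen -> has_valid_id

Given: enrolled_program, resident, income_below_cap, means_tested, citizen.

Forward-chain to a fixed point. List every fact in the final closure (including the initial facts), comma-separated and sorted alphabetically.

Round 1: r6 [citizen AND means_tested -> notify_finance]; r7 [enrolled_program -> adult_resident]; r8 [resident -> identity_verified]. Adds notify_finance, adult_resident, identity_verified.
Round 2: r2 [adult_resident AND notify_finance -> has_valid_id]. Adds has_valid_id.
Round 3: r4 [has_valid_id -> exempt_fee]; r5 [has_valid_id -> eligible_tier1]. Adds exempt_fee, eligible_tier1.
Round 4: r3 [eligible_tier1 AND identity_verified -> eligible_subsidy]. Adds eligible_subsidy.

adult_resident, citizen, eligible_subsidy, eligible_tier1, enrolled_program, exempt_fee, has_valid_id, identity_verified, income_below_cap, means_tested, notify_finance, resident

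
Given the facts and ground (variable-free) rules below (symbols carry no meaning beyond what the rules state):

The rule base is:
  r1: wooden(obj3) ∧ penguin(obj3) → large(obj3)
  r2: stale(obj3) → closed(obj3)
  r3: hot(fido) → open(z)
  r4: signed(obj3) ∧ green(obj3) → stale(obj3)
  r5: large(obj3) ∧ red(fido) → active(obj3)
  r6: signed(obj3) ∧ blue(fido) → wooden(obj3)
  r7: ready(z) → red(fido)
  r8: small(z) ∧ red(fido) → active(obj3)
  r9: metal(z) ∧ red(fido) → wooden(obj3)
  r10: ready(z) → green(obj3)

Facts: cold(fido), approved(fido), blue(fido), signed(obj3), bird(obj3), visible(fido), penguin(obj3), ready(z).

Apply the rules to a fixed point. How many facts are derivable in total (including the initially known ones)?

15

Round 1: r6 [signed(obj3) ∧ blue(fido) → wooden(obj3)]; r7 [ready(z) → red(fido)]; r10 [ready(z) → green(obj3)]. New: wooden(obj3), red(fido), green(obj3).
Round 2: r1 [wooden(obj3) ∧ penguin(obj3) → large(obj3)]; r4 [signed(obj3) ∧ green(obj3) → stale(obj3)]. New: large(obj3), stale(obj3).
Round 3: r2 [stale(obj3) → closed(obj3)]; r5 [large(obj3) ∧ red(fido) → active(obj3)]. New: closed(obj3), active(obj3).
Closure: {active(obj3), approved(fido), bird(obj3), blue(fido), closed(obj3), cold(fido), green(obj3), large(obj3), penguin(obj3), ready(z), red(fido), signed(obj3), stale(obj3), visible(fido), wooden(obj3)} — 15 facts.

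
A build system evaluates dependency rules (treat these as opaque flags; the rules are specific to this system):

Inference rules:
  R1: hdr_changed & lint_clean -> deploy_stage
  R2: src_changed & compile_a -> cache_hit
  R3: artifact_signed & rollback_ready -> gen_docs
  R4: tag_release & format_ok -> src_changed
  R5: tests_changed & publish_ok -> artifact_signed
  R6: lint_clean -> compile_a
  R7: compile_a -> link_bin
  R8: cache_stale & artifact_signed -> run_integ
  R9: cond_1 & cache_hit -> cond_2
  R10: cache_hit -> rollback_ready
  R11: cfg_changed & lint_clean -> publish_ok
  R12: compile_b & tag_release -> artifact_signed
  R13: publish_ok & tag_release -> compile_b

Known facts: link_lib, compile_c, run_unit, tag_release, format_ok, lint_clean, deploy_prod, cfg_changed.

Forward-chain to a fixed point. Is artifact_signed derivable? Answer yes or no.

yes

Round 1: R4 [tag_release & format_ok -> src_changed]; R6 [lint_clean -> compile_a]; R11 [cfg_changed & lint_clean -> publish_ok]. New: src_changed, compile_a, publish_ok.
Round 2: R2 [src_changed & compile_a -> cache_hit]; R7 [compile_a -> link_bin]; R13 [publish_ok & tag_release -> compile_b]. New: cache_hit, link_bin, compile_b.
Round 3: R10 [cache_hit -> rollback_ready]; R12 [compile_b & tag_release -> artifact_signed]. New: rollback_ready, artifact_signed.
Round 4: R3 [artifact_signed & rollback_ready -> gen_docs]. New: gen_docs.
artifact_signed appears in round 3, so it is derivable.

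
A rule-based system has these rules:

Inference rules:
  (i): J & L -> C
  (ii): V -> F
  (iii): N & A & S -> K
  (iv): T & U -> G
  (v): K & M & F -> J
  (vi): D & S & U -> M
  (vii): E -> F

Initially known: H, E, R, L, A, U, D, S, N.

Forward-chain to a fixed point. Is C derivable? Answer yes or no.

[1] (iii) [N & A & S -> K]; (vi) [D & S & U -> M]; (vii) [E -> F]. ⇒ new: K, M, F.
[2] (v) [K & M & F -> J]. ⇒ new: J.
[3] (i) [J & L -> C]. ⇒ new: C.
C appears in round 3, so it is derivable.

yes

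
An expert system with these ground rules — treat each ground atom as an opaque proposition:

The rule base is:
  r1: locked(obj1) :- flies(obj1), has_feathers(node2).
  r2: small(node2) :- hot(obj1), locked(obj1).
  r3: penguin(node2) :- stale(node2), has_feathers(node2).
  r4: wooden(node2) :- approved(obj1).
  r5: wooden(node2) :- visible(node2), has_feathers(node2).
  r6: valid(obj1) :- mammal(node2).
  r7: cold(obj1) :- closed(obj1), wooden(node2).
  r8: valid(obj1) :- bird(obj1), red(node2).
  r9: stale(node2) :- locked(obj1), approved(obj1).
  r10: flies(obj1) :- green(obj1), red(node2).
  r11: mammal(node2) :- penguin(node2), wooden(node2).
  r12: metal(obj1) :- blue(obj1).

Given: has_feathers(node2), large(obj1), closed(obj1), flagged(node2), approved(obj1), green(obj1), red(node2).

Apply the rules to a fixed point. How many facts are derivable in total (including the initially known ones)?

15

Round 1: r4 [wooden(node2) :- approved(obj1).]; r10 [flies(obj1) :- green(obj1), red(node2).]. Adds wooden(node2), flies(obj1).
Round 2: r1 [locked(obj1) :- flies(obj1), has_feathers(node2).]; r7 [cold(obj1) :- closed(obj1), wooden(node2).]. Adds locked(obj1), cold(obj1).
Round 3: r9 [stale(node2) :- locked(obj1), approved(obj1).]. Adds stale(node2).
Round 4: r3 [penguin(node2) :- stale(node2), has_feathers(node2).]. Adds penguin(node2).
Round 5: r11 [mammal(node2) :- penguin(node2), wooden(node2).]. Adds mammal(node2).
Round 6: r6 [valid(obj1) :- mammal(node2).]. Adds valid(obj1).
Closure: {approved(obj1), closed(obj1), cold(obj1), flagged(node2), flies(obj1), green(obj1), has_feathers(node2), large(obj1), locked(obj1), mammal(node2), penguin(node2), red(node2), stale(node2), valid(obj1), wooden(node2)} — 15 facts.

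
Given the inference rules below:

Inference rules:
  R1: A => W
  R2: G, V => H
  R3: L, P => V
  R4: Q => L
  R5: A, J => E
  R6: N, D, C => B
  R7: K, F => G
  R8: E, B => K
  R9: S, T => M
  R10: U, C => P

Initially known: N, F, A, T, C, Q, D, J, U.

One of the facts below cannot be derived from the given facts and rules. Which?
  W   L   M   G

Round 1 fires R1, R4, R5, R6, R10, giving W, L, E, B, P.
Round 2 fires R3, R8, giving V, K.
Round 3 fires R7, giving G.
Round 4 fires R2, giving H.
Derived: L (round 1), W (round 1), G (round 3). M never appears in any round.

M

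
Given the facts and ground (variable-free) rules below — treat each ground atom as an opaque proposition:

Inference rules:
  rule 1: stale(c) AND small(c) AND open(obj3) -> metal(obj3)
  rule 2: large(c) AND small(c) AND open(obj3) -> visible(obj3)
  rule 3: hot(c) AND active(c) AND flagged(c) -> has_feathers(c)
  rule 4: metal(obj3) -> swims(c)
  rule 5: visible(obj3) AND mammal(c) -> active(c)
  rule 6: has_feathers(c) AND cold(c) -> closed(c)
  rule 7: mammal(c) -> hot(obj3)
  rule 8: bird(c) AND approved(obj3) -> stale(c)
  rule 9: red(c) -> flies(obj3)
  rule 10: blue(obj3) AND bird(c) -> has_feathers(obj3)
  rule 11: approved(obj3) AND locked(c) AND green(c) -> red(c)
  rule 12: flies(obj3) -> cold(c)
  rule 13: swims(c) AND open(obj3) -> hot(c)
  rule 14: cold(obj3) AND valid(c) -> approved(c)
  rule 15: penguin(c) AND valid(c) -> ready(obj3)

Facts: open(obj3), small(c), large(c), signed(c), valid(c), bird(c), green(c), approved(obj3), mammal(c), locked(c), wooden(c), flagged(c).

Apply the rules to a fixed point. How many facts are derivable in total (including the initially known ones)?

Round 1: rule 2 [large(c) AND small(c) AND open(obj3) -> visible(obj3)]; rule 7 [mammal(c) -> hot(obj3)]; rule 8 [bird(c) AND approved(obj3) -> stale(c)]; rule 11 [approved(obj3) AND locked(c) AND green(c) -> red(c)]. New: visible(obj3), hot(obj3), stale(c), red(c).
Round 2: rule 1 [stale(c) AND small(c) AND open(obj3) -> metal(obj3)]; rule 5 [visible(obj3) AND mammal(c) -> active(c)]; rule 9 [red(c) -> flies(obj3)]. New: metal(obj3), active(c), flies(obj3).
Round 3: rule 4 [metal(obj3) -> swims(c)]; rule 12 [flies(obj3) -> cold(c)]. New: swims(c), cold(c).
Round 4: rule 13 [swims(c) AND open(obj3) -> hot(c)]. New: hot(c).
Round 5: rule 3 [hot(c) AND active(c) AND flagged(c) -> has_feathers(c)]. New: has_feathers(c).
Round 6: rule 6 [has_feathers(c) AND cold(c) -> closed(c)]. New: closed(c).
Closure: {active(c), approved(obj3), bird(c), closed(c), cold(c), flagged(c), flies(obj3), green(c), has_feathers(c), hot(c), hot(obj3), large(c), locked(c), mammal(c), metal(obj3), open(obj3), red(c), signed(c), small(c), stale(c), swims(c), valid(c), visible(obj3), wooden(c)} — 24 facts.

24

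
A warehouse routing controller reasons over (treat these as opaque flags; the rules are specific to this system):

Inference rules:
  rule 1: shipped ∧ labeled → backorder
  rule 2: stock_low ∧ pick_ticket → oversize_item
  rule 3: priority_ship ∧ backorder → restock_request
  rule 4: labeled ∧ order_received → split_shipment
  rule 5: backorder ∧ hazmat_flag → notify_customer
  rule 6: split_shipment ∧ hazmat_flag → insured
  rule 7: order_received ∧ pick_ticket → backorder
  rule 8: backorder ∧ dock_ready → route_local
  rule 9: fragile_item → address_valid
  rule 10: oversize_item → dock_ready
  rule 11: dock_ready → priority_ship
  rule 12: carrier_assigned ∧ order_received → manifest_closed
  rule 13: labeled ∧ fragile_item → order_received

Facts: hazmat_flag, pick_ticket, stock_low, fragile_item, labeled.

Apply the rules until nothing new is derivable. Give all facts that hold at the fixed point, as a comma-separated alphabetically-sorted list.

address_valid, backorder, dock_ready, fragile_item, hazmat_flag, insured, labeled, notify_customer, order_received, oversize_item, pick_ticket, priority_ship, restock_request, route_local, split_shipment, stock_low

[1] rule 2 [stock_low ∧ pick_ticket → oversize_item]; rule 9 [fragile_item → address_valid]; rule 13 [labeled ∧ fragile_item → order_received]. ⇒ new: oversize_item, address_valid, order_received.
[2] rule 4 [labeled ∧ order_received → split_shipment]; rule 7 [order_received ∧ pick_ticket → backorder]; rule 10 [oversize_item → dock_ready]. ⇒ new: split_shipment, backorder, dock_ready.
[3] rule 5 [backorder ∧ hazmat_flag → notify_customer]; rule 6 [split_shipment ∧ hazmat_flag → insured]; rule 8 [backorder ∧ dock_ready → route_local]; rule 11 [dock_ready → priority_ship]. ⇒ new: notify_customer, insured, route_local, priority_ship.
[4] rule 3 [priority_ship ∧ backorder → restock_request]. ⇒ new: restock_request.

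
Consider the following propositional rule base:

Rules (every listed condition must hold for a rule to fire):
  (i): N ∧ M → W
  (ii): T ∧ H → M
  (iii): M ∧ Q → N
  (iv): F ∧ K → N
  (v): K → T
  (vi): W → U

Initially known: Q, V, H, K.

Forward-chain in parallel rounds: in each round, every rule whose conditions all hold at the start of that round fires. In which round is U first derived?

Round 1 — (v), derive T.
Round 2 — (ii), derive M.
Round 3 — (iii), derive N.
Round 4 — (i), derive W.
Round 5 — (vi), derive U.
U first appears in round 5.

5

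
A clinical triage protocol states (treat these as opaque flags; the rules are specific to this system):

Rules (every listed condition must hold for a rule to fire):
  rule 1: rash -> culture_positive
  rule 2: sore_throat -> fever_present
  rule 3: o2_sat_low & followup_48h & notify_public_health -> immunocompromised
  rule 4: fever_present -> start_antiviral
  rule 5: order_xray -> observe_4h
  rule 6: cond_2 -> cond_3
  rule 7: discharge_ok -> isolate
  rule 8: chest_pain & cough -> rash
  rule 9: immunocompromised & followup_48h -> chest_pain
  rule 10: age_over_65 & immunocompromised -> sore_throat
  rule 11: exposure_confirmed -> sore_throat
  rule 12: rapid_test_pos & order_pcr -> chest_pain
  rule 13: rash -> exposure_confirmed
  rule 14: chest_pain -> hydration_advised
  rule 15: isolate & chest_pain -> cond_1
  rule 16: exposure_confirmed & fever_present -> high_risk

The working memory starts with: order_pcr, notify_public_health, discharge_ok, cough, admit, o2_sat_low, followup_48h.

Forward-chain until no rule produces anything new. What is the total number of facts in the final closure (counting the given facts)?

Round 1 — rule 3, rule 7, derive immunocompromised, isolate.
Round 2 — rule 9, derive chest_pain.
Round 3 — rule 8, rule 14, rule 15, derive rash, hydration_advised, cond_1.
Round 4 — rule 1, rule 13, derive culture_positive, exposure_confirmed.
Round 5 — rule 11, derive sore_throat.
Round 6 — rule 2, derive fever_present.
Round 7 — rule 4, rule 16, derive start_antiviral, high_risk.
Closure: {admit, chest_pain, cond_1, cough, culture_positive, discharge_ok, exposure_confirmed, fever_present, followup_48h, high_risk, hydration_advised, immunocompromised, isolate, notify_public_health, o2_sat_low, order_pcr, rash, sore_throat, start_antiviral} — 19 facts.

19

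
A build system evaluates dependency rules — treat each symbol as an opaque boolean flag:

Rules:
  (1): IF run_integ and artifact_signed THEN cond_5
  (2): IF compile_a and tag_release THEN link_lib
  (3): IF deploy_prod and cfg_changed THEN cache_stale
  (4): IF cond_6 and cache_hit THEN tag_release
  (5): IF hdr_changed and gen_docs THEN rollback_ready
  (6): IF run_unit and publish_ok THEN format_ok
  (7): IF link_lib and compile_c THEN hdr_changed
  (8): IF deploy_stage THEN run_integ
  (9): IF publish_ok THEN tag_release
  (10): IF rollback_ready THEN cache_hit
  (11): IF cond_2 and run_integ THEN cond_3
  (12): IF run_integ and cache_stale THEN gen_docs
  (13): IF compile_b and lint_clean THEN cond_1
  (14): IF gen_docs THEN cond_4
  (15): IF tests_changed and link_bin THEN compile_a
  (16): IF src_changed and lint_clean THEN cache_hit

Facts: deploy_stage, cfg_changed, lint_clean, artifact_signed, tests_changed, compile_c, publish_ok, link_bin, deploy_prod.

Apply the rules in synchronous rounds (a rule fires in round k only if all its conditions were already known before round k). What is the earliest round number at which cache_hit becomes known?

5

Round 1 fires (3), (8), (9), (15), giving cache_stale, run_integ, tag_release, compile_a.
Round 2 fires (1), (2), (12), giving cond_5, link_lib, gen_docs.
Round 3 fires (7), (14), giving hdr_changed, cond_4.
Round 4 fires (5), giving rollback_ready.
Round 5 fires (10), giving cache_hit.
cache_hit first appears in round 5.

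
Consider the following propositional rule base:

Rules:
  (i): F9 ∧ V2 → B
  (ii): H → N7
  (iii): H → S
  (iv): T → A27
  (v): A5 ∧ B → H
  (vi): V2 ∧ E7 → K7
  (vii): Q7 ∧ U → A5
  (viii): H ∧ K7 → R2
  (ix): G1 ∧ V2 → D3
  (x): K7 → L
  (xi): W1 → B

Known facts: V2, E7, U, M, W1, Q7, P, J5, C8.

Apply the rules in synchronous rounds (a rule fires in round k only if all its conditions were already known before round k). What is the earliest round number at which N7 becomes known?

3

[1] (vi) [V2 ∧ E7 → K7]; (vii) [Q7 ∧ U → A5]; (xi) [W1 → B]. ⇒ new: K7, A5, B.
[2] (v) [A5 ∧ B → H]; (x) [K7 → L]. ⇒ new: H, L.
[3] (ii) [H → N7]; (iii) [H → S]; (viii) [H ∧ K7 → R2]. ⇒ new: N7, S, R2.
N7 first appears in round 3.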